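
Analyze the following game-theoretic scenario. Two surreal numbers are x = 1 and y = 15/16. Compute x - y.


x = 1, y = 15/16
Converting to common denominator: 16
x = 16/16, y = 15/16
x - y = 1 - 15/16 = 1/16

1/16


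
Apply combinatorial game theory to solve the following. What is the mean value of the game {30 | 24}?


Game = {30 | 24}, a switch {a | b} with numbers a > b.
Its thermograph has left wall a - t and right wall b + t, which meet at t = (a - b)/2, where both equal (a + b)/2. So the mast (mean value) is at (a + b)/2.
Mean = (30 + (24))/2 = 54/2 = 27

27


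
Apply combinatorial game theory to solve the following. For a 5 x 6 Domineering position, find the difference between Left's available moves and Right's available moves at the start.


Board is 5 x 6 (rows x cols).
Left (vertical) placements: (rows-1) * cols = 4 * 6 = 24
Right (horizontal) placements: rows * (cols-1) = 5 * 5 = 25
Advantage = Left - Right = 24 - 25 = -1

-1


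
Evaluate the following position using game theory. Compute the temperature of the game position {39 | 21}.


The game is {39 | 21}, a switch {a | b} with numbers a > b.
Cooling {a | b} by t gives {a - t | b + t}, which stops being hot when a - t = b + t, i.e. at t = (a - b)/2. So the temperature of a switch is (a - b)/2.
Temperature = (Left option - Right option) / 2
= (39 - (21)) / 2
= 18 / 2
= 9

9


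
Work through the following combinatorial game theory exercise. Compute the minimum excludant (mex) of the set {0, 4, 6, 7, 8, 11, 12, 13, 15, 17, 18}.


Set = {0, 4, 6, 7, 8, 11, 12, 13, 15, 17, 18}
0 is in the set.
1 is NOT in the set. This is the mex.
mex = 1

1


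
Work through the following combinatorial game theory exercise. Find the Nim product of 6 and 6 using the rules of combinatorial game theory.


Nim multiplication is bilinear over XOR: (u XOR v) * w = (u*w) XOR (v*w).
So we split each operand into its bit components and XOR the pairwise Nim products.
6 = 2 + 4 (as XOR of powers of 2).
6 = 2 + 4 (as XOR of powers of 2).
Using the standard Nim-product table on single bits:
  2*2 = 3,   2*4 = 8,   2*8 = 12,
  4*4 = 6,   4*8 = 11,  8*8 = 13,
and  1*x = x (identity), k*l = l*k (commutative).
Pairwise Nim products:
  2 * 2 = 3
  2 * 4 = 8
  4 * 2 = 8
  4 * 4 = 6
XOR them: 3 XOR 8 XOR 8 XOR 6 = 5.
Result: 6 * 6 = 5 (in Nim).

5


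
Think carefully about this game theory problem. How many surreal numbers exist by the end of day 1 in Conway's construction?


Day 0: {|} = 0 is born. Count = 1.
Day n: the number of surreal numbers born by day n is 2^(n+1) - 1.
By day 0: 2^1 - 1 = 1
By day 1: 2^2 - 1 = 3
By day 1: 3 surreal numbers.

3


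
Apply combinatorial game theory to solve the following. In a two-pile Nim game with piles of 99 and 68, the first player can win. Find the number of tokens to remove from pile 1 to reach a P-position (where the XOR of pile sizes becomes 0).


Piles: 99 and 68
Current XOR: 99 XOR 68 = 39 (non-zero, so this is an N-position).
To make the XOR zero, we need to find a move that balances the piles.
For pile 1 (size 99): target = 99 XOR 39 = 68
We reduce pile 1 from 99 to 68.
Tokens removed: 99 - 68 = 31
Verification: 68 XOR 68 = 0

31


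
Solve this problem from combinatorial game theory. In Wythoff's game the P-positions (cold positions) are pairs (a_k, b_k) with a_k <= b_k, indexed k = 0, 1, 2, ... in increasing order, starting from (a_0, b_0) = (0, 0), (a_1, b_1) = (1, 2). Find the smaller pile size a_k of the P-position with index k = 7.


By Wythoff's theorem, a_k = floor(k * phi) and b_k = floor(k * phi^2) = a_k + k, where phi = (1 + sqrt(5))/2 is the golden ratio.
phi = (1 + sqrt(5))/2 = 1.618034
k = 7
k * phi = 7 * 1.618034 = 11.326238
a_7 = floor(k * phi) = 11

11


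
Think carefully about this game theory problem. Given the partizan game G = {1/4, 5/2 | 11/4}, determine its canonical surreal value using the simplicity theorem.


Left options: {1/4, 5/2}, max = 5/2
Right options: {11/4}, min = 11/4
All options are numbers and max(Left) < min(Right), so by the simplicity theorem the value is the simplest (earliest-born) number strictly between 5/2 and 11/4.
No integer lies strictly between 5/2 and 11/4, so the value is the dyadic rational m/2^k in the interval with the smallest k (then m odd); search k = 1, 2, ...:
Denominator 2: no odd multiple of 1/2 lies strictly between 5/2 and 11/4.
Denominator 4: no odd multiple of 1/4 lies strictly between 5/2 and 11/4.
Denominator 8: 21/8 lies strictly between 5/2 and 11/4 -- found.
The simplest number in the interval is 21/8.
Game value = 21/8

21/8


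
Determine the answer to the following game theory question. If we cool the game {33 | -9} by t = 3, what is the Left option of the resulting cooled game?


Original game: {33 | -9} (a switch {a | b} with a > b).
Cooling by t (for t below the temperature (a - b)/2 = 21) taxes each move by t: {a | b} cooled by t is {a - t | b + t}.
Cooling amount: t = 3
Cooled Left option: 33 - 3 = 30
Cooled Right option: -9 + 3 = -6
Cooled game: {30 | -6}
Left option = 30

30


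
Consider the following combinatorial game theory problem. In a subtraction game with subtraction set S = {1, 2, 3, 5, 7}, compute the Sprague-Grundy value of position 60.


The subtraction set is S = {1, 2, 3, 5, 7}.
G(k) = mex{ G(k - s) : s in S, s <= k }. We compute iteratively: G(0) = 0.
G(1) = mex({0}) = 1
G(2) = mex({0, 1}) = 2
G(3) = mex({0, 1, 2}) = 3
G(4) = mex({1, 2, 3}) = 0
G(5) = mex({0, 2, 3}) = 1
G(6) = mex({0, 1, 3}) = 2
G(7) = mex({0, 1, 2}) = 3
G(8) = mex({1, 2, 3}) = 0
G(9) = mex({0, 2, 3}) = 1
G(10) = mex({0, 1, 3}) = 2
Observe that G(4)..G(10) = 0, 1, 2, 3, 0, 1, 2 repeats G(0)..G(6) = 0, 1, 2, 3, 0, 1, 2.
For k >= max(S) = 7, G(k) is determined by the previous 7 values G(k-7)..G(k-1); a window of 7 consecutive values has recurred shifted by 4, so by induction G(k + 4) = G(k) for all k >= 0: the sequence is periodic from the start with period 4.
One period: G(0..3) = 0, 1, 2, 3.
60 mod 4 = 0, so G(60) = G(0) = 0.

0


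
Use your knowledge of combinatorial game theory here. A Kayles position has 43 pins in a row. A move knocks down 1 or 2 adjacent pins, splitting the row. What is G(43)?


Kayles: a move removes 1 or 2 adjacent pins from a contiguous row.
Removing pins from a row of k leaves two independent rows (a, b) with a + b = k - 1 (one pin) or a + b = k - 2 (two pins); an end removal gives a = 0.
By Sprague-Grundy, G(k) = mex{ G(a) XOR G(b) } over all these splits. G(0) = 0.
G(1): splits (0,0):0^0=0 -> mex({0}) = 1
G(2): splits (0,1):0^1=1 (0,0):0^0=0 -> mex({0, 1}) = 2
G(3): splits (0,2):0^2=2 (1,1):1^1=0 (0,1):0^1=1 -> mex({0, 1, 2}) = 3
G(4): splits (0,3):0^3=3 (1,2):1^2=3 (0,2):0^2=2 (1,1):1^1=0 -> mex({0, 2, 3}) = 1
G(5): splits (0,4):0^1=1 (1,3):1^3=2 (2,2):2^2=0 (0,3):0^3=3 (1,2):1^2=3 -> mex({0, 1, 2, 3}) = 4
G(6) = mex({0, 1, 2, 4}) = 3
G(7) = mex({0, 1, 3, 4, 5}) = 2
G(8) = mex({0, 2, 3, 5, 6}) = 1
G(9) = mex({0, 1, 2, 3, 6, 7}) = 4
G(10) = mex({0, 1, 3, 4, 5, 7}) = 2
G(11) = mex({0, 1, 2, 3, 4, 5}) = 6
G(12) = mex({0, 1, 2, 3, 5, 6, 7}) = 4
G(13) = mex({0, 2, 3, 4, 6, 7}) = 1
G(14) = mex({0, 1, 4, 5, 6, 7}) = 2
G(15) = mex({0, 1, 2, 3, 4, 5, 6}) = 7
G(16) = mex({0, 2, 3, 5, 6, 7}) = 1
G(17) = mex({0, 1, 2, 3, 5, 6, 7}) = 4
G(18) = mex({0, 1, 2, 4, 5, 6}) = 3
G(19) = mex({0, 1, 3, 4, 5, 7}) = 2
G(20) = mex({0, 2, 3, 4, 5, 6, 7}) = 1
G(21) = mex({0, 1, 2, 3, 5, 6, 7}) = 4
G(22) = mex({0, 1, 2, 3, 4, 5, 7}) = 6
G(23) = mex({0, 1, 2, 3, 4, 5, 6}) = 7
G(24) = mex({0, 1, 2, 3, 5, 6, 7}) = 4
G(25) = mex({0, 2, 3, 4, 6, 7}) = 1
G(26) = mex({0, 1, 3, 4, 5, 6, 7}) = 2
G(27) = mex({0, 1, 2, 3, 4, 5, 6, 7}) = 8
G(28) = mex({0, 1, 2, 3, 4, 6, 7, 8}) = 5
G(29) = mex({0, 1, 2, 3, 5, 6, 7, 8, 9}) = 4
G(30) = mex({0, 1, 2, 3, 4, 5, 6, 9, 10}) = 7
G(31) = mex({0, 1, 3, 4, 5, 7, 10, 11}) = 2
G(32) = mex({0, 2, 3, 4, 5, 6, 7, 9, 11}) = 1
G(33) = mex({0, 1, 2, 3, 4, 5, 6, 7, 9, 12}) = 8
G(34) = mex({0, 1, 2, 3, 4, 5, 7, 8, 11, 12}) = 6
G(35) = mex({0, 1, 2, 3, 4, 5, 6, 8, 9, 10, 11}) = 7
G(36) = mex({0, 1, 2, 3, 5, 6, 7, 9, 10}) = 4
G(37) = mex({0, 2, 3, 4, 6, 7, 9, 10, 11, 12}) = 1
G(38) = mex({0, 1, 3, 4, 5, 6, 7, 9, 10, 11, 12}) = 2
G(39) = mex({0, 1, 2, 4, 5, 6, 7, 9, 10, 12, 14}) = 3
G(40) = mex({0, 2, 3, 4, 6, 7, 11, 12, 14}) = 1
G(41) = mex({0, 1, 2, 3, 5, 6, 7, 9, 10, 11, 12}) = 4
G(42) = mex({0, 1, 2, 3, 4, 5, 6, 9, 10}) = 7
G(43) = mex({0, 1, 3, 4, 5, 7, 9, 10, 12, 15}) = 2
Therefore G(43) = 2.

2


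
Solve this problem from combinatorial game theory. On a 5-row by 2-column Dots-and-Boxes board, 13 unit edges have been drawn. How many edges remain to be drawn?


Grid: 5 x 2 boxes, i.e. 6 rows and 3 columns of dots.
Horizontal edges: (rows + 1) * cols = 6 * 2 = 12
Vertical edges: rows * (cols + 1) = 5 * 3 = 15
Total edges: 12 + 15 = 27
Edges drawn: 13
Remaining: 27 - 13 = 14

14


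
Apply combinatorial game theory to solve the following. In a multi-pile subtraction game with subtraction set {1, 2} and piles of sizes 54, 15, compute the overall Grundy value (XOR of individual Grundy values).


Subtraction set: {1, 2}
For this subtraction set, G(n) = n mod 3 (period = max + 1 = 3).
Pile 1 (size 54): G(54) = 54 mod 3 = 0
Pile 2 (size 15): G(15) = 15 mod 3 = 0
Total Grundy value = XOR of all: 0 XOR 0 = 0

0


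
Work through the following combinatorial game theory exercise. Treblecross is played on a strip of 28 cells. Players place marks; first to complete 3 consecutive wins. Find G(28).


Treblecross: place X on empty cells; 3-in-a-row wins.
Playing within two cells of an existing X lets the opponent win at once, so sensible play treats the cells i-2..i+2 around each X as dead. The player left with no safe cell loses, so this is a normal-play take-away game on strips of safe cells.
Placing X at cell i (0-indexed) of a strip of k safe cells leaves independent strips of sizes max(0, i-2) and max(0, k-i-3). Hence G(k) = mex{ G(max(0,i-2)) XOR G(max(0,k-i-3)) : 0 <= i < k }, with G(0) = 0.
G(1): splits (0,0):0^0=0 -> mex({0}) = 1
G(2): splits (0,0):0^0=0 -> mex({0}) = 1
G(3): splits (0,0):0^0=0 -> mex({0}) = 1
G(4): splits (0,1):0^1=1 (0,0):0^0=0 -> mex({0, 1}) = 2
G(5): splits (0,2):0^1=1 (0,1):0^1=1 (0,0):0^0=0 -> mex({0, 1}) = 2
G(6) = mex({1}) = 0
G(7) = mex({0, 1, 2}) = 3
G(8) = mex({0, 1, 2}) = 3
G(9) = mex({0, 2}) = 1
G(10) = mex({0, 2, 3}) = 1
G(11) = mex({0, 3}) = 1
G(12) = mex({1, 3}) = 0
G(13) = mex({0, 1, 2, 3}) = 4
G(14) = mex({0, 1, 2}) = 3
G(15) = mex({0, 1, 2}) = 3
G(16) = mex({0, 1, 2, 4}) = 3
G(17) = mex({0, 1, 3, 4}) = 2
G(18) = mex({0, 1, 3, 4}) = 2
G(19) = mex({0, 1, 3, 5}) = 2
G(20) = mex({0, 1, 2, 3, 5}) = 4
G(21) = mex({0, 1, 2, 3, 5}) = 4
G(22) = mex({1, 2, 6}) = 0
G(23) = mex({0, 1, 2, 3, 4, 6}) = 5
G(24) = mex({0, 1, 2, 3, 4}) = 5
G(25) = mex({0, 1, 3, 4, 7}) = 2
G(26) = mex({0, 1, 3, 4, 5, 7}) = 2
G(27) = mex({0, 1, 3, 5}) = 2
G(28) = mex({0, 1, 2, 5}) = 3
Therefore G(28) = 3.

3


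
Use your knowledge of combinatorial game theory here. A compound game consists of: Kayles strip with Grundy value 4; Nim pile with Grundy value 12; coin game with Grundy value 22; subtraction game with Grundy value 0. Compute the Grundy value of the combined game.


By the Sprague-Grundy theorem, the Grundy value of a sum of games is the XOR of individual Grundy values.
Kayles strip: Grundy value = 4. Running XOR: 0 XOR 4 = 4
Nim pile: Grundy value = 12. Running XOR: 4 XOR 12 = 8
coin game: Grundy value = 22. Running XOR: 8 XOR 22 = 30
subtraction game: Grundy value = 0. Running XOR: 30 XOR 0 = 30
The combined Grundy value is 30.

30


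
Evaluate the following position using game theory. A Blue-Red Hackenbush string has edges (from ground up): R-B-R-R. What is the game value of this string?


Edges (from ground): R-B-R-R
By Berlekamp's sign-expansion rule, a Blue-Red Hackenbush stalk has the value of the surreal number whose sign sequence is the edge sequence with B -> + and R -> -.
Sign sequence: -+--
Trace the sign expansion in the surreal number tree, starting from 0:
Edge 1: R (sign -) -> bounds (-inf, 0), value = -1
Edge 2: B (sign +) -> bounds (-1, 0), value = -1/2
Edge 3: R (sign -) -> bounds (-1, -1/2), value = -3/4
Edge 4: R (sign -) -> bounds (-1, -3/4), value = -7/8
Game value = -7/8

-7/8


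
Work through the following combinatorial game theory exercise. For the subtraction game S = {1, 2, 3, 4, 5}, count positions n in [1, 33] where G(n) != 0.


Subtraction set S = {1, 2, 3, 4, 5}, so G(n) = n mod 6.
G(n) = 0 when n is a multiple of 6.
Multiples of 6 in [1, 33]: 5
N-positions (nonzero Grundy) = 33 - 5 = 28

28


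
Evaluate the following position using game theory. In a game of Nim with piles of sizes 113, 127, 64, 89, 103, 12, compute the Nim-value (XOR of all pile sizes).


We need the XOR (exclusive or) of all pile sizes.
After XOR-ing pile 1 (size 113): 0 XOR 113 = 113
After XOR-ing pile 2 (size 127): 113 XOR 127 = 14
After XOR-ing pile 3 (size 64): 14 XOR 64 = 78
After XOR-ing pile 4 (size 89): 78 XOR 89 = 23
After XOR-ing pile 5 (size 103): 23 XOR 103 = 112
After XOR-ing pile 6 (size 12): 112 XOR 12 = 124
The Nim-value of this position is 124.

124


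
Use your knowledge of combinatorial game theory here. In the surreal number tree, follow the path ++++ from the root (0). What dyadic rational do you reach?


Sign expansion: ++++
Rule: track bounds (lo, hi), initially (-inf, +inf). On '+', the current value becomes lo and we move to the simplest number in (value, hi): value + 1 if hi = +inf, otherwise the midpoint (value + hi)/2. On '-', the current value becomes hi and we move to value - 1 if lo = -inf, otherwise the midpoint (lo + value)/2.
Start at 0.
Step 1: sign = +, move right. Bounds: (0, +inf). Value = 1
Step 2: sign = +, move right. Bounds: (1, +inf). Value = 2
Step 3: sign = +, move right. Bounds: (2, +inf). Value = 3
Step 4: sign = +, move right. Bounds: (3, +inf). Value = 4
The surreal number with sign expansion ++++ is 4.

4


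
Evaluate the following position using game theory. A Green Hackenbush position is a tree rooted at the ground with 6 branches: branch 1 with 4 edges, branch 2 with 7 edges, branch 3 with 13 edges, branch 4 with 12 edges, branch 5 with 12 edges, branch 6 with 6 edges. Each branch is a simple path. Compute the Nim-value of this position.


The tree has 6 branches from the ground vertex.
In Green Hackenbush, the Nim-value of a simple path of length k is k.
Branch 1: length 4, Nim-value = 4
Branch 2: length 7, Nim-value = 7
Branch 3: length 13, Nim-value = 13
Branch 4: length 12, Nim-value = 12
Branch 5: length 12, Nim-value = 12
Branch 6: length 6, Nim-value = 6
Total Nim-value = XOR of all branch values:
0 XOR 4 = 4
4 XOR 7 = 3
3 XOR 13 = 14
14 XOR 12 = 2
2 XOR 12 = 14
14 XOR 6 = 8
Nim-value of the tree = 8

8


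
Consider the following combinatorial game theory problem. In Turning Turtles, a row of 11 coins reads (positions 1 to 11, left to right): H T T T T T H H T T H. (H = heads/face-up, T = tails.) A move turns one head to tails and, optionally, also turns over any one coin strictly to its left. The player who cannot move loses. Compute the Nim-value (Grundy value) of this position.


Coins: H T T T T T H H T T H
Key fact: a single head at position k behaves exactly like a Nim heap of size k (turning it to T and optionally flipping a coin at j < k corresponds to moving the heap from k to j, or to 0), and heads combine as a disjunctive sum (two heads at the same place would cancel, matching j XOR j = 0). So the Nim-value is the XOR of the 1-indexed positions of the heads.
Face-up positions (1-indexed): [1, 7, 8, 11]
XOR 0 with 1: 0 XOR 1 = 1
XOR 1 with 7: 1 XOR 7 = 6
XOR 6 with 8: 6 XOR 8 = 14
XOR 14 with 11: 14 XOR 11 = 5
Nim-value = 5

5


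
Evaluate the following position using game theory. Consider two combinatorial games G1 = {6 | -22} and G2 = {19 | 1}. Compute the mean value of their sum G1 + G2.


G1 = {6 | -22}, G2 = {19 | 1}
Each is a switch {a | b} with numbers a > b; its mean value is (a + b)/2, and mean value is additive over game sums: m(G1 + G2) = m(G1) + m(G2).
Mean of G1 = (6 + (-22))/2 = -16/2 = -8
Mean of G2 = (19 + (1))/2 = 20/2 = 10
Mean of G1 + G2 = -8 + 10 = 2

2


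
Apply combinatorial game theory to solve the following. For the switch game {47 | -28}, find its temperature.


The game is {47 | -28}, a switch {a | b} with numbers a > b.
Cooling {a | b} by t gives {a - t | b + t}, which stops being hot when a - t = b + t, i.e. at t = (a - b)/2. So the temperature of a switch is (a - b)/2.
Temperature = (Left option - Right option) / 2
= (47 - (-28)) / 2
= 75 / 2
= 75/2

75/2


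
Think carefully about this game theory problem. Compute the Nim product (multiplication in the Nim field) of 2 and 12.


Nim multiplication is bilinear over XOR: (u XOR v) * w = (u*w) XOR (v*w).
So we split each operand into its bit components and XOR the pairwise Nim products.
2 = 2 (as XOR of powers of 2).
12 = 4 + 8 (as XOR of powers of 2).
Using the standard Nim-product table on single bits:
  2*2 = 3,   2*4 = 8,   2*8 = 12,
  4*4 = 6,   4*8 = 11,  8*8 = 13,
and  1*x = x (identity), k*l = l*k (commutative).
Pairwise Nim products:
  2 * 4 = 8
  2 * 8 = 12
XOR them: 8 XOR 12 = 4.
Result: 2 * 12 = 4 (in Nim).

4


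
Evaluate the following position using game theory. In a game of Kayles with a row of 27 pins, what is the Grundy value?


Kayles: a move removes 1 or 2 adjacent pins from a contiguous row.
Removing pins from a row of k leaves two independent rows (a, b) with a + b = k - 1 (one pin) or a + b = k - 2 (two pins); an end removal gives a = 0.
By Sprague-Grundy, G(k) = mex{ G(a) XOR G(b) } over all these splits. G(0) = 0.
G(1): splits (0,0):0^0=0 -> mex({0}) = 1
G(2): splits (0,1):0^1=1 (0,0):0^0=0 -> mex({0, 1}) = 2
G(3): splits (0,2):0^2=2 (1,1):1^1=0 (0,1):0^1=1 -> mex({0, 1, 2}) = 3
G(4): splits (0,3):0^3=3 (1,2):1^2=3 (0,2):0^2=2 (1,1):1^1=0 -> mex({0, 2, 3}) = 1
G(5): splits (0,4):0^1=1 (1,3):1^3=2 (2,2):2^2=0 (0,3):0^3=3 (1,2):1^2=3 -> mex({0, 1, 2, 3}) = 4
G(6) = mex({0, 1, 2, 4}) = 3
G(7) = mex({0, 1, 3, 4, 5}) = 2
G(8) = mex({0, 2, 3, 5, 6}) = 1
G(9) = mex({0, 1, 2, 3, 6, 7}) = 4
G(10) = mex({0, 1, 3, 4, 5, 7}) = 2
G(11) = mex({0, 1, 2, 3, 4, 5}) = 6
G(12) = mex({0, 1, 2, 3, 5, 6, 7}) = 4
G(13) = mex({0, 2, 3, 4, 6, 7}) = 1
G(14) = mex({0, 1, 4, 5, 6, 7}) = 2
G(15) = mex({0, 1, 2, 3, 4, 5, 6}) = 7
G(16) = mex({0, 2, 3, 5, 6, 7}) = 1
G(17) = mex({0, 1, 2, 3, 5, 6, 7}) = 4
G(18) = mex({0, 1, 2, 4, 5, 6}) = 3
G(19) = mex({0, 1, 3, 4, 5, 7}) = 2
G(20) = mex({0, 2, 3, 4, 5, 6, 7}) = 1
G(21) = mex({0, 1, 2, 3, 5, 6, 7}) = 4
G(22) = mex({0, 1, 2, 3, 4, 5, 7}) = 6
G(23) = mex({0, 1, 2, 3, 4, 5, 6}) = 7
G(24) = mex({0, 1, 2, 3, 5, 6, 7}) = 4
G(25) = mex({0, 2, 3, 4, 6, 7}) = 1
G(26) = mex({0, 1, 3, 4, 5, 6, 7}) = 2
G(27) = mex({0, 1, 2, 3, 4, 5, 6, 7}) = 8
Therefore G(27) = 8.

8


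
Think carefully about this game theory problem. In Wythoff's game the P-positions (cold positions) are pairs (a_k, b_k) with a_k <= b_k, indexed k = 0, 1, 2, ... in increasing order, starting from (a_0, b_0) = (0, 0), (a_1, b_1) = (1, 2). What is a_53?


By Wythoff's theorem, a_k = floor(k * phi) and b_k = floor(k * phi^2) = a_k + k, where phi = (1 + sqrt(5))/2 is the golden ratio.
phi = (1 + sqrt(5))/2 = 1.618034
k = 53
k * phi = 53 * 1.618034 = 85.755801
a_53 = floor(k * phi) = 85

85


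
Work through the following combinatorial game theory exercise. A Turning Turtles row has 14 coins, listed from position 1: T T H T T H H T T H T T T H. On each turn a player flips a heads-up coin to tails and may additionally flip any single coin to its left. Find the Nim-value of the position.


Coins: T T H T T H H T T H T T T H
Key fact: a single head at position k behaves exactly like a Nim heap of size k (turning it to T and optionally flipping a coin at j < k corresponds to moving the heap from k to j, or to 0), and heads combine as a disjunctive sum (two heads at the same place would cancel, matching j XOR j = 0). So the Nim-value is the XOR of the 1-indexed positions of the heads.
Face-up positions (1-indexed): [3, 6, 7, 10, 14]
XOR 0 with 3: 0 XOR 3 = 3
XOR 3 with 6: 3 XOR 6 = 5
XOR 5 with 7: 5 XOR 7 = 2
XOR 2 with 10: 2 XOR 10 = 8
XOR 8 with 14: 8 XOR 14 = 6
Nim-value = 6

6


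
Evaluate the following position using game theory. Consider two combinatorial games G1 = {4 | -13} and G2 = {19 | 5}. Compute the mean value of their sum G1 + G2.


G1 = {4 | -13}, G2 = {19 | 5}
Each is a switch {a | b} with numbers a > b; its mean value is (a + b)/2, and mean value is additive over game sums: m(G1 + G2) = m(G1) + m(G2).
Mean of G1 = (4 + (-13))/2 = -9/2 = -9/2
Mean of G2 = (19 + (5))/2 = 24/2 = 12
Mean of G1 + G2 = -9/2 + 12 = 15/2

15/2


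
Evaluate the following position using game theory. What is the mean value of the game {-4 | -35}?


Game = {-4 | -35}, a switch {a | b} with numbers a > b.
Its thermograph has left wall a - t and right wall b + t, which meet at t = (a - b)/2, where both equal (a + b)/2. So the mast (mean value) is at (a + b)/2.
Mean = (-4 + (-35))/2 = -39/2 = -39/2

-39/2


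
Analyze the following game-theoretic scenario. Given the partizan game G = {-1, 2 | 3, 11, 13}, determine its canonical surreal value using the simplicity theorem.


Left options: {-1, 2}, max = 2
Right options: {3, 11, 13}, min = 3
All options are numbers and max(Left) < min(Right), so by the simplicity theorem the value is the simplest (earliest-born) number strictly between 2 and 3.
No integer lies strictly between 2 and 3, so the value is the dyadic rational m/2^k in the interval with the smallest k (then m odd); search k = 1, 2, ...:
Denominator 2: 5/2 lies strictly between 2 and 3 -- found.
The simplest number in the interval is 5/2.
Game value = 5/2

5/2


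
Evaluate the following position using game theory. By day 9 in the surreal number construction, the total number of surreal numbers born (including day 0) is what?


Day 0: {|} = 0 is born. Count = 1.
Day n: the number of surreal numbers born by day n is 2^(n+1) - 1.
By day 0: 2^1 - 1 = 1
By day 1: 2^2 - 1 = 3
By day 2: 2^3 - 1 = 7
By day 3: 2^4 - 1 = 15
By day 4: 2^5 - 1 = 31
By day 5: 2^6 - 1 = 63
By day 6: 2^7 - 1 = 127
By day 7: 2^8 - 1 = 255
By day 8: 2^9 - 1 = 511
By day 9: 2^10 - 1 = 1023
By day 9: 1023 surreal numbers.

1023


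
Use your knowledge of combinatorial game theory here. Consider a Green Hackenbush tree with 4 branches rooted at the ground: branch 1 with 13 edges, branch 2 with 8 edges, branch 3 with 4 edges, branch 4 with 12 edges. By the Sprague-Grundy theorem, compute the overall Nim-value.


The tree has 4 branches from the ground vertex.
In Green Hackenbush, the Nim-value of a simple path of length k is k.
Branch 1: length 13, Nim-value = 13
Branch 2: length 8, Nim-value = 8
Branch 3: length 4, Nim-value = 4
Branch 4: length 12, Nim-value = 12
Total Nim-value = XOR of all branch values:
0 XOR 13 = 13
13 XOR 8 = 5
5 XOR 4 = 1
1 XOR 12 = 13
Nim-value of the tree = 13

13


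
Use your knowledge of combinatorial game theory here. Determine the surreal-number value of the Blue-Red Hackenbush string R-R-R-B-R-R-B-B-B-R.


Edges (from ground): R-R-R-B-R-R-B-B-B-R
By Berlekamp's sign-expansion rule, a Blue-Red Hackenbush stalk has the value of the surreal number whose sign sequence is the edge sequence with B -> + and R -> -.
Sign sequence: ---+--+++-
Trace the sign expansion in the surreal number tree, starting from 0:
Edge 1: R (sign -) -> bounds (-inf, 0), value = -1
Edge 2: R (sign -) -> bounds (-inf, -1), value = -2
Edge 3: R (sign -) -> bounds (-inf, -2), value = -3
Edge 4: B (sign +) -> bounds (-3, -2), value = -5/2
Edge 5: R (sign -) -> bounds (-3, -5/2), value = -11/4
Edge 6: R (sign -) -> bounds (-3, -11/4), value = -23/8
Edge 7: B (sign +) -> bounds (-23/8, -11/4), value = -45/16
Edge 8: B (sign +) -> bounds (-45/16, -11/4), value = -89/32
Edge 9: B (sign +) -> bounds (-89/32, -11/4), value = -177/64
Edge 10: R (sign -) -> bounds (-89/32, -177/64), value = -355/128
Game value = -355/128

-355/128


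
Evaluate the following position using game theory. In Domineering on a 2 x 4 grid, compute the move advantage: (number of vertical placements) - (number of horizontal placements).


Board is 2 x 4 (rows x cols).
Left (vertical) placements: (rows-1) * cols = 1 * 4 = 4
Right (horizontal) placements: rows * (cols-1) = 2 * 3 = 6
Advantage = Left - Right = 4 - 6 = -2

-2


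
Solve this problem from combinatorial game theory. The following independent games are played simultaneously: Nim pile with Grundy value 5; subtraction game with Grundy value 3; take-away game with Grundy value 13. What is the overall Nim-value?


By the Sprague-Grundy theorem, the Grundy value of a sum of games is the XOR of individual Grundy values.
Nim pile: Grundy value = 5. Running XOR: 0 XOR 5 = 5
subtraction game: Grundy value = 3. Running XOR: 5 XOR 3 = 6
take-away game: Grundy value = 13. Running XOR: 6 XOR 13 = 11
The combined Grundy value is 11.

11


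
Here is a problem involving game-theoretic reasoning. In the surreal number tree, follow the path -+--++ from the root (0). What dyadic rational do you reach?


Sign expansion: -+--++
Rule: track bounds (lo, hi), initially (-inf, +inf). On '+', the current value becomes lo and we move to the simplest number in (value, hi): value + 1 if hi = +inf, otherwise the midpoint (value + hi)/2. On '-', the current value becomes hi and we move to value - 1 if lo = -inf, otherwise the midpoint (lo + value)/2.
Start at 0.
Step 1: sign = -, move left. Bounds: (-inf, 0). Value = -1
Step 2: sign = +, move right. Bounds: (-1, 0). Value = -1/2
Step 3: sign = -, move left. Bounds: (-1, -1/2). Value = -3/4
Step 4: sign = -, move left. Bounds: (-1, -3/4). Value = -7/8
Step 5: sign = +, move right. Bounds: (-7/8, -3/4). Value = -13/16
Step 6: sign = +, move right. Bounds: (-13/16, -3/4). Value = -25/32
The surreal number with sign expansion -+--++ is -25/32.

-25/32


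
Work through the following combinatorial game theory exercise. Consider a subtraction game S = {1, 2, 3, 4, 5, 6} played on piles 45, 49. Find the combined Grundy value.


Subtraction set: {1, 2, 3, 4, 5, 6}
For this subtraction set, G(n) = n mod 7 (period = max + 1 = 7).
Pile 1 (size 45): G(45) = 45 mod 7 = 3
Pile 2 (size 49): G(49) = 49 mod 7 = 0
Total Grundy value = XOR of all: 3 XOR 0 = 3

3


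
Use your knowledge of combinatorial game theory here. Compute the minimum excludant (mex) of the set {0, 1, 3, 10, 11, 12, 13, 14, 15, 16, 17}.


Set = {0, 1, 3, 10, 11, 12, 13, 14, 15, 16, 17}
0 is in the set.
1 is in the set.
2 is NOT in the set. This is the mex.
mex = 2

2


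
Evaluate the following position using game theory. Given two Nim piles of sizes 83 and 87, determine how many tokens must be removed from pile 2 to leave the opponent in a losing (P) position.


Piles: 83 and 87
Current XOR: 83 XOR 87 = 4 (non-zero, so this is an N-position).
To make the XOR zero, we need to find a move that balances the piles.
For pile 2 (size 87): target = 87 XOR 4 = 83
We reduce pile 2 from 87 to 83.
Tokens removed: 87 - 83 = 4
Verification: 83 XOR 83 = 0

4


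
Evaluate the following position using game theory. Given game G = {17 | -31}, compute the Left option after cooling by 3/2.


Original game: {17 | -31} (a switch {a | b} with a > b).
Cooling by t (for t below the temperature (a - b)/2 = 24) taxes each move by t: {a | b} cooled by t is {a - t | b + t}.
Cooling amount: t = 3/2
Cooled Left option: 17 - 3/2 = 31/2
Cooled Right option: -31 + 3/2 = -59/2
Cooled game: {31/2 | -59/2}
Left option = 31/2

31/2


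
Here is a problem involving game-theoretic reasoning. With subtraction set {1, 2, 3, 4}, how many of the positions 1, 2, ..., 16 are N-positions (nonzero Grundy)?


Subtraction set S = {1, 2, 3, 4}, so G(n) = n mod 5.
G(n) = 0 when n is a multiple of 5.
Multiples of 5 in [1, 16]: 3
N-positions (nonzero Grundy) = 16 - 3 = 13

13


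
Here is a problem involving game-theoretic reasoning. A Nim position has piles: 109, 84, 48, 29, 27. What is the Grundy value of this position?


We need the XOR (exclusive or) of all pile sizes.
After XOR-ing pile 1 (size 109): 0 XOR 109 = 109
After XOR-ing pile 2 (size 84): 109 XOR 84 = 57
After XOR-ing pile 3 (size 48): 57 XOR 48 = 9
After XOR-ing pile 4 (size 29): 9 XOR 29 = 20
After XOR-ing pile 5 (size 27): 20 XOR 27 = 15
The Nim-value of this position is 15.

15


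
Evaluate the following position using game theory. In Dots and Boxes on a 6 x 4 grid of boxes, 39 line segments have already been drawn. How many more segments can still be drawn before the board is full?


Grid: 6 x 4 boxes, i.e. 7 rows and 5 columns of dots.
Horizontal edges: (rows + 1) * cols = 7 * 4 = 28
Vertical edges: rows * (cols + 1) = 6 * 5 = 30
Total edges: 28 + 30 = 58
Edges drawn: 39
Remaining: 58 - 39 = 19

19


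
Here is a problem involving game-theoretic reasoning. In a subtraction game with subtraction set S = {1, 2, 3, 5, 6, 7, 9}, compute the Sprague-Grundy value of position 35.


The subtraction set is S = {1, 2, 3, 5, 6, 7, 9}.
G(k) = mex{ G(k - s) : s in S, s <= k }. We compute iteratively: G(0) = 0.
G(1) = mex({0}) = 1
G(2) = mex({0, 1}) = 2
G(3) = mex({0, 1, 2}) = 3
G(4) = mex({1, 2, 3}) = 0
G(5) = mex({0, 2, 3}) = 1
G(6) = mex({0, 1, 3}) = 2
G(7) = mex({0, 1, 2}) = 3
G(8) = mex({1, 2, 3}) = 0
G(9) = mex({0, 2, 3}) = 1
G(10) = mex({0, 1, 3}) = 2
G(11) = mex({0, 1, 2}) = 3
G(12) = mex({1, 2, 3}) = 0
Observe that G(4)..G(12) = 0, 1, 2, 3, 0, 1, 2, 3, 0 repeats G(0)..G(8) = 0, 1, 2, 3, 0, 1, 2, 3, 0.
For k >= max(S) = 9, G(k) is determined by the previous 9 values G(k-9)..G(k-1); a window of 9 consecutive values has recurred shifted by 4, so by induction G(k + 4) = G(k) for all k >= 0: the sequence is periodic from the start with period 4.
One period: G(0..3) = 0, 1, 2, 3.
35 mod 4 = 3, so G(35) = G(3) = 3.

3


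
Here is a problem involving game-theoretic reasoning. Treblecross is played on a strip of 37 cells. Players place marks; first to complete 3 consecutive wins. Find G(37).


Treblecross: place X on empty cells; 3-in-a-row wins.
Playing within two cells of an existing X lets the opponent win at once, so sensible play treats the cells i-2..i+2 around each X as dead. The player left with no safe cell loses, so this is a normal-play take-away game on strips of safe cells.
Placing X at cell i (0-indexed) of a strip of k safe cells leaves independent strips of sizes max(0, i-2) and max(0, k-i-3). Hence G(k) = mex{ G(max(0,i-2)) XOR G(max(0,k-i-3)) : 0 <= i < k }, with G(0) = 0.
G(1): splits (0,0):0^0=0 -> mex({0}) = 1
G(2): splits (0,0):0^0=0 -> mex({0}) = 1
G(3): splits (0,0):0^0=0 -> mex({0}) = 1
G(4): splits (0,1):0^1=1 (0,0):0^0=0 -> mex({0, 1}) = 2
G(5): splits (0,2):0^1=1 (0,1):0^1=1 (0,0):0^0=0 -> mex({0, 1}) = 2
G(6) = mex({1}) = 0
G(7) = mex({0, 1, 2}) = 3
G(8) = mex({0, 1, 2}) = 3
G(9) = mex({0, 2}) = 1
G(10) = mex({0, 2, 3}) = 1
G(11) = mex({0, 3}) = 1
G(12) = mex({1, 3}) = 0
G(13) = mex({0, 1, 2, 3}) = 4
G(14) = mex({0, 1, 2}) = 3
G(15) = mex({0, 1, 2}) = 3
G(16) = mex({0, 1, 2, 4}) = 3
G(17) = mex({0, 1, 3, 4}) = 2
G(18) = mex({0, 1, 3, 4}) = 2
G(19) = mex({0, 1, 3, 5}) = 2
G(20) = mex({0, 1, 2, 3, 5}) = 4
G(21) = mex({0, 1, 2, 3, 5}) = 4
G(22) = mex({1, 2, 6}) = 0
G(23) = mex({0, 1, 2, 3, 4, 6}) = 5
G(24) = mex({0, 1, 2, 3, 4}) = 5
G(25) = mex({0, 1, 3, 4, 7}) = 2
G(26) = mex({0, 1, 3, 4, 5, 7}) = 2
G(27) = mex({0, 1, 3, 5}) = 2
G(28) = mex({0, 1, 2, 5}) = 3
G(29) = mex({0, 1, 2, 4, 5, 6}) = 3
G(30) = mex({1, 2, 4, 6}) = 0
G(31) = mex({0, 1, 2, 3, 4, 6}) = 5
G(32) = mex({1, 2, 3, 4, 7}) = 0
G(33) = mex({0, 3, 7}) = 1
G(34) = mex({0, 2, 3, 5, 7}) = 1
G(35) = mex({0, 2, 3, 5, 6}) = 1
G(36) = mex({0, 1, 2, 5, 6}) = 3
G(37) = mex({0, 1, 2, 4, 5, 6}) = 3
Therefore G(37) = 3.

3


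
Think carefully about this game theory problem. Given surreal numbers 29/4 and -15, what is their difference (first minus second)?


x = 29/4, y = -15
Converting to common denominator: 4
x = 29/4, y = -60/4
x - y = 29/4 - -15 = 89/4

89/4


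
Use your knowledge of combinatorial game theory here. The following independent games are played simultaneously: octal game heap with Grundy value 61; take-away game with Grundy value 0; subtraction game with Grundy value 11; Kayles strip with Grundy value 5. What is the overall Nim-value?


By the Sprague-Grundy theorem, the Grundy value of a sum of games is the XOR of individual Grundy values.
octal game heap: Grundy value = 61. Running XOR: 0 XOR 61 = 61
take-away game: Grundy value = 0. Running XOR: 61 XOR 0 = 61
subtraction game: Grundy value = 11. Running XOR: 61 XOR 11 = 54
Kayles strip: Grundy value = 5. Running XOR: 54 XOR 5 = 51
The combined Grundy value is 51.

51


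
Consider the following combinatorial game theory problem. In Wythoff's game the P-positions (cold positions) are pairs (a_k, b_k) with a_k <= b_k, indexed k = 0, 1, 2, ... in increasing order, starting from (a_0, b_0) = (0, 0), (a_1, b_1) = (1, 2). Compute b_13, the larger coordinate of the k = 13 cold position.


By Wythoff's theorem, a_k = floor(k * phi) and b_k = floor(k * phi^2) = a_k + k, where phi = (1 + sqrt(5))/2 is the golden ratio.
phi = (1 + sqrt(5))/2 = 1.618034
phi^2 = phi + 1 = 2.618034
k = 13
k * phi^2 = 13 * 2.618034 = 34.034442
b_13 = floor(k * phi^2) = 34 (check: a_13 + k = 21 + 13 = 34)

34


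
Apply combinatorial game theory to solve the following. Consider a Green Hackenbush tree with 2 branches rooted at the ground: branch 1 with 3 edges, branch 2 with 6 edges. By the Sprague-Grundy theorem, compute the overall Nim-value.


The tree has 2 branches from the ground vertex.
In Green Hackenbush, the Nim-value of a simple path of length k is k.
Branch 1: length 3, Nim-value = 3
Branch 2: length 6, Nim-value = 6
Total Nim-value = XOR of all branch values:
0 XOR 3 = 3
3 XOR 6 = 5
Nim-value of the tree = 5

5


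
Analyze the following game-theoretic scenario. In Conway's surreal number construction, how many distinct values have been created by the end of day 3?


Day 0: {|} = 0 is born. Count = 1.
Day n: the number of surreal numbers born by day n is 2^(n+1) - 1.
By day 0: 2^1 - 1 = 1
By day 1: 2^2 - 1 = 3
By day 2: 2^3 - 1 = 7
By day 3: 2^4 - 1 = 15
By day 3: 15 surreal numbers.

15


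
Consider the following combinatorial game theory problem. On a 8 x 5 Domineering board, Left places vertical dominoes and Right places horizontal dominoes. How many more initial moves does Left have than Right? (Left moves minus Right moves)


Board is 8 x 5 (rows x cols).
Left (vertical) placements: (rows-1) * cols = 7 * 5 = 35
Right (horizontal) placements: rows * (cols-1) = 8 * 4 = 32
Advantage = Left - Right = 35 - 32 = 3

3


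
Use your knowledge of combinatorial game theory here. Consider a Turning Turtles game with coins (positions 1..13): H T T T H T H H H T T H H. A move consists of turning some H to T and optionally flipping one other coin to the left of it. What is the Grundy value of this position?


Coins: H T T T H T H H H T T H H
Key fact: a single head at position k behaves exactly like a Nim heap of size k (turning it to T and optionally flipping a coin at j < k corresponds to moving the heap from k to j, or to 0), and heads combine as a disjunctive sum (two heads at the same place would cancel, matching j XOR j = 0). So the Nim-value is the XOR of the 1-indexed positions of the heads.
Face-up positions (1-indexed): [1, 5, 7, 8, 9, 12, 13]
XOR 0 with 1: 0 XOR 1 = 1
XOR 1 with 5: 1 XOR 5 = 4
XOR 4 with 7: 4 XOR 7 = 3
XOR 3 with 8: 3 XOR 8 = 11
XOR 11 with 9: 11 XOR 9 = 2
XOR 2 with 12: 2 XOR 12 = 14
XOR 14 with 13: 14 XOR 13 = 3
Nim-value = 3

3


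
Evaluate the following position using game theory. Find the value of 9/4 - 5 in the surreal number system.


x = 9/4, y = 5
Converting to common denominator: 4
x = 9/4, y = 20/4
x - y = 9/4 - 5 = -11/4

-11/4


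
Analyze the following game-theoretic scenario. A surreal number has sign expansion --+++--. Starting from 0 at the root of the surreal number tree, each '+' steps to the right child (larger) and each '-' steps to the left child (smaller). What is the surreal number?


Sign expansion: --+++--
Rule: track bounds (lo, hi), initially (-inf, +inf). On '+', the current value becomes lo and we move to the simplest number in (value, hi): value + 1 if hi = +inf, otherwise the midpoint (value + hi)/2. On '-', the current value becomes hi and we move to value - 1 if lo = -inf, otherwise the midpoint (lo + value)/2.
Start at 0.
Step 1: sign = -, move left. Bounds: (-inf, 0). Value = -1
Step 2: sign = -, move left. Bounds: (-inf, -1). Value = -2
Step 3: sign = +, move right. Bounds: (-2, -1). Value = -3/2
Step 4: sign = +, move right. Bounds: (-3/2, -1). Value = -5/4
Step 5: sign = +, move right. Bounds: (-5/4, -1). Value = -9/8
Step 6: sign = -, move left. Bounds: (-5/4, -9/8). Value = -19/16
Step 7: sign = -, move left. Bounds: (-5/4, -19/16). Value = -39/32
The surreal number with sign expansion --+++-- is -39/32.

-39/32


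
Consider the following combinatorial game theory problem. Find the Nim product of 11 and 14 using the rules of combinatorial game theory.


Nim multiplication is bilinear over XOR: (u XOR v) * w = (u*w) XOR (v*w).
So we split each operand into its bit components and XOR the pairwise Nim products.
11 = 1 + 2 + 8 (as XOR of powers of 2).
14 = 2 + 4 + 8 (as XOR of powers of 2).
Using the standard Nim-product table on single bits:
  2*2 = 3,   2*4 = 8,   2*8 = 12,
  4*4 = 6,   4*8 = 11,  8*8 = 13,
and  1*x = x (identity), k*l = l*k (commutative).
Pairwise Nim products:
  1 * 2 = 2
  1 * 4 = 4
  1 * 8 = 8
  2 * 2 = 3
  2 * 4 = 8
  2 * 8 = 12
  8 * 2 = 12
  8 * 4 = 11
  8 * 8 = 13
XOR them: 2 XOR 4 XOR 8 XOR 3 XOR 8 XOR 12 XOR 12 XOR 11 XOR 13 = 3.
Result: 11 * 14 = 3 (in Nim).

3


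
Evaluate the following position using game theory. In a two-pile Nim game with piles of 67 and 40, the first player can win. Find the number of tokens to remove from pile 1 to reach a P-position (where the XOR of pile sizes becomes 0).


Piles: 67 and 40
Current XOR: 67 XOR 40 = 107 (non-zero, so this is an N-position).
To make the XOR zero, we need to find a move that balances the piles.
For pile 1 (size 67): target = 67 XOR 107 = 40
We reduce pile 1 from 67 to 40.
Tokens removed: 67 - 40 = 27
Verification: 40 XOR 40 = 0

27


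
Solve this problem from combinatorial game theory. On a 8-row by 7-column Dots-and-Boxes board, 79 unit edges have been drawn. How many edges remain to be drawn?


Grid: 8 x 7 boxes, i.e. 9 rows and 8 columns of dots.
Horizontal edges: (rows + 1) * cols = 9 * 7 = 63
Vertical edges: rows * (cols + 1) = 8 * 8 = 64
Total edges: 63 + 64 = 127
Edges drawn: 79
Remaining: 127 - 79 = 48

48


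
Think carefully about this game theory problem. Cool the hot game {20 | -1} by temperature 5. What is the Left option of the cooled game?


Original game: {20 | -1} (a switch {a | b} with a > b).
Cooling by t (for t below the temperature (a - b)/2 = 21/2) taxes each move by t: {a | b} cooled by t is {a - t | b + t}.
Cooling amount: t = 5
Cooled Left option: 20 - 5 = 15
Cooled Right option: -1 + 5 = 4
Cooled game: {15 | 4}
Left option = 15

15


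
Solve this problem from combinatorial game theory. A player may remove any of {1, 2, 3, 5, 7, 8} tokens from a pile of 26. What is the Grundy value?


The subtraction set is S = {1, 2, 3, 5, 7, 8}.
G(k) = mex{ G(k - s) : s in S, s <= k }. We compute iteratively: G(0) = 0.
G(1) = mex({0}) = 1
G(2) = mex({0, 1}) = 2
G(3) = mex({0, 1, 2}) = 3
G(4) = mex({1, 2, 3}) = 0
G(5) = mex({0, 2, 3}) = 1
G(6) = mex({0, 1, 3}) = 2
G(7) = mex({0, 1, 2}) = 3
G(8) = mex({0, 1, 2, 3}) = 4
G(9) = mex({0, 1, 2, 3, 4}) = 5
G(10) = mex({1, 2, 3, 4, 5}) = 0
G(11) = mex({0, 2, 3, 4, 5}) = 1
G(12) = mex({0, 1, 3, 5}) = 2
G(13) = mex({0, 1, 2, 4}) = 3
G(14) = mex({1, 2, 3, 5}) = 0
G(15) = mex({0, 2, 3, 4}) = 1
G(16) = mex({0, 1, 3, 4, 5}) = 2
G(17) = mex({0, 1, 2, 5}) = 3
Observe that G(10)..G(17) = 0, 1, 2, 3, 0, 1, 2, 3 repeats G(0)..G(7) = 0, 1, 2, 3, 0, 1, 2, 3.
For k >= max(S) = 8, G(k) is determined by the previous 8 values G(k-8)..G(k-1); a window of 8 consecutive values has recurred shifted by 10, so by induction G(k + 10) = G(k) for all k >= 0: the sequence is periodic from the start with period 10.
One period: G(0..9) = 0, 1, 2, 3, 0, 1, 2, 3, 4, 5.
26 mod 10 = 6, so G(26) = G(6) = 2.

2
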